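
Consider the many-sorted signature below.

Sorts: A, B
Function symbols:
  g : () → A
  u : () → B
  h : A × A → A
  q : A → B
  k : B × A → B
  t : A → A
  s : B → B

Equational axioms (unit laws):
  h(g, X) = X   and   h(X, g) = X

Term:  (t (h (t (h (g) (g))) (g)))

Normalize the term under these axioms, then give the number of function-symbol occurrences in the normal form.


size = 3

1. (t (h (t (h (g) (g))) (g)))  →  (t (t (h (g) (g))))
2. (t (t (h (g) (g))))  →  (t (t (g)))
normal form: (t (t (g)))


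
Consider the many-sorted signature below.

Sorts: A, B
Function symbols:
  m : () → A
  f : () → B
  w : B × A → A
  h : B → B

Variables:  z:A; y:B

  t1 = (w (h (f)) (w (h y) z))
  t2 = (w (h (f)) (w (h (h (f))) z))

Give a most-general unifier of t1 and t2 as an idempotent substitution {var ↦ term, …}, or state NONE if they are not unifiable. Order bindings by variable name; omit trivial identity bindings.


{y ↦ (h (f))}


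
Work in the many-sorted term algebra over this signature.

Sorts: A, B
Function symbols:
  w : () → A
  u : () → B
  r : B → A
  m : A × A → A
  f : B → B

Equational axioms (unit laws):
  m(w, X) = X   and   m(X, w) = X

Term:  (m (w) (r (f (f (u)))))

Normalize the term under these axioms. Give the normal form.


1. (m (w) (r (f (f (u)))))  →  (r (f (f (u))))

normal form = (r (f (f (u))))


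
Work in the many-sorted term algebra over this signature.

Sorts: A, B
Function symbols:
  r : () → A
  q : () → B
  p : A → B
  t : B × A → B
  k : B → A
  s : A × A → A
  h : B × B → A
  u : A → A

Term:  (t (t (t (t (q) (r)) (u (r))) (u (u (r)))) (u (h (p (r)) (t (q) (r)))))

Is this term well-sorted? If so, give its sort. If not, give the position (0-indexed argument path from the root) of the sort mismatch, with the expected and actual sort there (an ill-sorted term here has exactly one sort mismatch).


        (q) : B
        (r) : A
      (t (q) (r)) : B
        (r) : A
      (u (r)) : A
    (t (t (q) (r)) (u (r))) : B
        (r) : A
      (u (r)) : A
    (u (u (r))) : A
  (t (t (t (q) (r)) (u (r))) (u (u (r)))) : B
        (r) : A
      (p (r)) : B
        (q) : B
        (r) : A
      (t (q) (r)) : B
    (h (p (r)) (t (q) (r))) : A
  (u (h (p (r)) (t (q) (r)))) : A
(t (t (t (t (q) (r)) (u (r))) (u (u (r)))) (u (h (p (r)) (t (q) (r))))) : B

well-sorted; sort = B


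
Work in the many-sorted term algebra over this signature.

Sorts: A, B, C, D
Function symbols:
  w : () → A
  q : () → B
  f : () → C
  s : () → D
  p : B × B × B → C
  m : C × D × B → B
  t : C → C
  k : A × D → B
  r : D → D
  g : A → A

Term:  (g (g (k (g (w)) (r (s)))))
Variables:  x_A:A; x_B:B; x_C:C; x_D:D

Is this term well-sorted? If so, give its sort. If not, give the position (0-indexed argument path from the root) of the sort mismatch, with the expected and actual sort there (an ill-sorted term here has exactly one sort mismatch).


ill-sorted at position [0, 0]: expected A, got B

        (w) : A
      (g (w)) : A
        (s) : D
      (r (s)) : D
    (k (g (w)) (r (s))) : B
  (g (k (g (w)) (r (s)))) : ✗ arg 0 at [0, 0] has sort B, expected A


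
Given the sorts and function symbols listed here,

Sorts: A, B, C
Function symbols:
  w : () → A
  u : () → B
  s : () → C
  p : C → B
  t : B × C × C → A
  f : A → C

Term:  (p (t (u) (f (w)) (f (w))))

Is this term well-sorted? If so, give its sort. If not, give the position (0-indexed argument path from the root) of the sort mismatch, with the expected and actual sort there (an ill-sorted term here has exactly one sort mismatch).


ill-sorted at position [0]: expected C, got A

    (u) : B
      (w) : A
    (f (w)) : C
      (w) : A
    (f (w)) : C
  (t (u) (f (w)) (f (w))) : A
(p (t (u) (f (w)) (f (w)))) : ✗ arg 0 at [0] has sort A, expected C


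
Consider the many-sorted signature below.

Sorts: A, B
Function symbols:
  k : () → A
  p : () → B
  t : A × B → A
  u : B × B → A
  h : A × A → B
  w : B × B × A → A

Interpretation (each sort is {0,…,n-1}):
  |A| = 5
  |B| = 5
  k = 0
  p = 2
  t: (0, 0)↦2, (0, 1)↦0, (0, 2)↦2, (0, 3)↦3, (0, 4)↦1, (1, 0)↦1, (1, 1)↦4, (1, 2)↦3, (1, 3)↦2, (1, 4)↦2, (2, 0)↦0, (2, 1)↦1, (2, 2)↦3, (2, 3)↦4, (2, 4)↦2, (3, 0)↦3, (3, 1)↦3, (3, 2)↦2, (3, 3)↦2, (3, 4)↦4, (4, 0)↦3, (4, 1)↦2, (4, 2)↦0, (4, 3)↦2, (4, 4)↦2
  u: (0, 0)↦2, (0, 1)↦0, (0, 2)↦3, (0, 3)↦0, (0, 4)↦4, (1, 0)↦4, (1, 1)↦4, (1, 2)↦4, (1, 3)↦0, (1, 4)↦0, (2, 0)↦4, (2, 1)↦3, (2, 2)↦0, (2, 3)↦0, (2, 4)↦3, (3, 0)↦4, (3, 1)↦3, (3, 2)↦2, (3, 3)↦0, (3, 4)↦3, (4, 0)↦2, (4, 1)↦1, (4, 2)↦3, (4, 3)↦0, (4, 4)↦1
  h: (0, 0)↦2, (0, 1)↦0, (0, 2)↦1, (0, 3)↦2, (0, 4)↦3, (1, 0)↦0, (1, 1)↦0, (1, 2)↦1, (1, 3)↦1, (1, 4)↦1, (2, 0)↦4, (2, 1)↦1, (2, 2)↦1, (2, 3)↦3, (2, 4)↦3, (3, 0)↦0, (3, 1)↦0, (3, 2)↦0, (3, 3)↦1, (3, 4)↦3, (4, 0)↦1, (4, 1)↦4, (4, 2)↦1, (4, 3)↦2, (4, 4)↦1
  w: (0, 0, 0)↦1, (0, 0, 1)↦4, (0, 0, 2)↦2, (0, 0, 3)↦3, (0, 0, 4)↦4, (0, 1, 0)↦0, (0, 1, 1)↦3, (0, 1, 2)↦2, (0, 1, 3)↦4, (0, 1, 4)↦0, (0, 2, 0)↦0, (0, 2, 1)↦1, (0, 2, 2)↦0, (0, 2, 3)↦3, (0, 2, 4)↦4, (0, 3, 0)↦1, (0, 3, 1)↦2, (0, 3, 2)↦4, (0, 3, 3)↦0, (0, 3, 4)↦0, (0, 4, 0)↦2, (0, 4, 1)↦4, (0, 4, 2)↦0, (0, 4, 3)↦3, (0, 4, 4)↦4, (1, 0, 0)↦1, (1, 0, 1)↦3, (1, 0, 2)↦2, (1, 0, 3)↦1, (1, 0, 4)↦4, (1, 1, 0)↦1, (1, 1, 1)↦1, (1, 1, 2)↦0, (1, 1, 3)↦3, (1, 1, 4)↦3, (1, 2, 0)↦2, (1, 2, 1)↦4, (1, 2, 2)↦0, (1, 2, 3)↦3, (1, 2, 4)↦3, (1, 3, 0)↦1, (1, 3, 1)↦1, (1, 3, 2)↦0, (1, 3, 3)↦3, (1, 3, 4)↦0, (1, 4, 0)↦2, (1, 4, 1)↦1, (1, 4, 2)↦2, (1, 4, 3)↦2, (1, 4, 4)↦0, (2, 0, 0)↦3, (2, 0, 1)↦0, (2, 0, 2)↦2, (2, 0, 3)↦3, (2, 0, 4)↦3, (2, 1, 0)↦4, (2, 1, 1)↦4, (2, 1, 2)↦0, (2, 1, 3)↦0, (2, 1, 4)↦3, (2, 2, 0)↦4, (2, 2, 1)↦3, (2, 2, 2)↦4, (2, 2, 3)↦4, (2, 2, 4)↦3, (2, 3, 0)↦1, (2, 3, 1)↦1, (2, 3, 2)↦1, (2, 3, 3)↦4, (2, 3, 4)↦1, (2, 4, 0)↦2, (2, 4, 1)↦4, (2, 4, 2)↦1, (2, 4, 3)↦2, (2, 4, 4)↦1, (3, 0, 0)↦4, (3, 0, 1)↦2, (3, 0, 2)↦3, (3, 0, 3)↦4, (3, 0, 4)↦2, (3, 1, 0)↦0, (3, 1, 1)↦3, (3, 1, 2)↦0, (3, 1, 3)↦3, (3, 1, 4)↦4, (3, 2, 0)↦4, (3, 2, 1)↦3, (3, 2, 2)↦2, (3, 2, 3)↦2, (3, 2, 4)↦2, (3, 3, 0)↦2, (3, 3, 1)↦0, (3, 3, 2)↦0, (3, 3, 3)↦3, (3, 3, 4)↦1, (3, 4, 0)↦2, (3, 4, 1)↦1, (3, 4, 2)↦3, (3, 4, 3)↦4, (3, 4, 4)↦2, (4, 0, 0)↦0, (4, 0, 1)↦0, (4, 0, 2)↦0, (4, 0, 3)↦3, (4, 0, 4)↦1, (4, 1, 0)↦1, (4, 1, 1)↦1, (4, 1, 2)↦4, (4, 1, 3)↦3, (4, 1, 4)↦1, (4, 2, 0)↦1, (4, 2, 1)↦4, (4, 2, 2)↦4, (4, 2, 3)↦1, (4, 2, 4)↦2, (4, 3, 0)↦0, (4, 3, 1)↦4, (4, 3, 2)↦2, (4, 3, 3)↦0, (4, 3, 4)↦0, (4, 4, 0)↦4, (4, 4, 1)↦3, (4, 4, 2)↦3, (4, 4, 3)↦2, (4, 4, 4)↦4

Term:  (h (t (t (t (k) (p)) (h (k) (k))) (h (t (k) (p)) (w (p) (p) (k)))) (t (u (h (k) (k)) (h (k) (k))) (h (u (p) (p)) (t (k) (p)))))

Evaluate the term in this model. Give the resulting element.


value = 4

  k = 0
  p = 2
  (t (k) (p)) = t(0, 2) = 2
  k = 0
  k = 0
  (h (k) (k)) = h(0, 0) = 2
  (t (t (k) (p)) (h (k) (k))) = t(2, 2) = 3
  k = 0
  p = 2
  (t (k) (p)) = t(0, 2) = 2
  p = 2
  p = 2
  k = 0
  (w (p) (p) (k)) = w(2, 2, 0) = 4
  (h (t (k) (p)) (w (p) (p) (k))) = h(2, 4) = 3
  (t (t (t (k) (p)) (h (k) (k))) (h (t (k) (p)) (w (p) (p) (k)))) = t(3, 3) = 2
  k = 0
  k = 0
  (h (k) (k)) = h(0, 0) = 2
  k = 0
  k = 0
  (h (k) (k)) = h(0, 0) = 2
  (u (h (k) (k)) (h (k) (k))) = u(2, 2) = 0
  p = 2
  p = 2
  (u (p) (p)) = u(2, 2) = 0
  k = 0
  p = 2
  (t (k) (p)) = t(0, 2) = 2
  (h (u (p) (p)) (t (k) (p))) = h(0, 2) = 1
  (t (u (h (k) (k)) (h (k) (k))) (h (u (p) (p)) (t (k) (p)))) = t(0, 1) = 0
  (h (t (t (t (k) (p)) (h (k) (k))) (h (t (k) (p)) (w (p) (p) (k)))) (t (u (h (k) (k)) (h (k) (k))) (h (u (p) (p)) (t (k) (p))))) = h(2, 0) = 4


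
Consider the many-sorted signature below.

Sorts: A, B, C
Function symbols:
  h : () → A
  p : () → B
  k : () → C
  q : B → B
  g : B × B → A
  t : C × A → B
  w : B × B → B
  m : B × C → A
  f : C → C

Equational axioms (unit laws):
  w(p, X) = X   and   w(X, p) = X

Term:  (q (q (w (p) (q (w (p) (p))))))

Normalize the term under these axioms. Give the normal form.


normal form = (q (q (q (p))))

1. (q (q (w (p) (q (w (p) (p))))))  →  (q (q (q (w (p) (p)))))
2. (q (q (q (w (p) (p)))))  →  (q (q (q (p))))


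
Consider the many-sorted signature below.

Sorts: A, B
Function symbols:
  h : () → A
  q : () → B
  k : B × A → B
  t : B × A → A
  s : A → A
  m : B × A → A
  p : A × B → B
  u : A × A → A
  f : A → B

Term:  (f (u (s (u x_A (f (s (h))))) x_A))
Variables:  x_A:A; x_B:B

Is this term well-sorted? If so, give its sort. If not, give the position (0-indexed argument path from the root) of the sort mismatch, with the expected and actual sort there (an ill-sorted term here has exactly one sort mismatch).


ill-sorted at position [0, 0, 0, 1]: expected A, got B

        x_A : A
            (h) : A
          (s (h)) : A
        (f (s (h))) : B
      (u x_A (f (s (h)))) : ✗ arg 1 at [0, 0, 0, 1] has sort B, expected A
    x_A : A


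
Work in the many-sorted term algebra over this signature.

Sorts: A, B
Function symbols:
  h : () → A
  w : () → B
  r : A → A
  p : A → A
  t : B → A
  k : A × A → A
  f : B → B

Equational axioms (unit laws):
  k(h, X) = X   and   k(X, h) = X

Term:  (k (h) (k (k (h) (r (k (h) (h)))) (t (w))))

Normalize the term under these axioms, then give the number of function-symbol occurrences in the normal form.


size = 5

1. (k (h) (k (k (h) (r (k (h) (h)))) (t (w))))  →  (k (k (h) (r (k (h) (h)))) (t (w)))
2. (k (k (h) (r (k (h) (h)))) (t (w)))  →  (k (r (k (h) (h))) (t (w)))
3. (k (r (k (h) (h))) (t (w)))  →  (k (r (h)) (t (w)))
normal form: (k (r (h)) (t (w)))


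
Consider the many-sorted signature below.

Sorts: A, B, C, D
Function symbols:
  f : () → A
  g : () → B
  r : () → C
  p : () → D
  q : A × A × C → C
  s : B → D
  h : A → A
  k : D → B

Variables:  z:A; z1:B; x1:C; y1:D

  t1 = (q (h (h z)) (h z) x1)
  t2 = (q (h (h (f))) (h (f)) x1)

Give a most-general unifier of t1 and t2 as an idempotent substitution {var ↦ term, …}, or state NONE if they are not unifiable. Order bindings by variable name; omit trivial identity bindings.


{z ↦ (f)}


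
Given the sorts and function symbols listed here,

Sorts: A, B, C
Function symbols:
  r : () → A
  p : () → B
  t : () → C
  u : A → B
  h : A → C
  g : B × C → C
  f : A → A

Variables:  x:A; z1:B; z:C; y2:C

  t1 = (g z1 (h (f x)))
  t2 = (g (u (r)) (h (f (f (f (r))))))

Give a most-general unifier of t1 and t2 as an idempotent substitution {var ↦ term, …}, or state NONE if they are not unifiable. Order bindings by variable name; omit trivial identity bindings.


{x ↦ (f (f (r))), z1 ↦ (u (r))}


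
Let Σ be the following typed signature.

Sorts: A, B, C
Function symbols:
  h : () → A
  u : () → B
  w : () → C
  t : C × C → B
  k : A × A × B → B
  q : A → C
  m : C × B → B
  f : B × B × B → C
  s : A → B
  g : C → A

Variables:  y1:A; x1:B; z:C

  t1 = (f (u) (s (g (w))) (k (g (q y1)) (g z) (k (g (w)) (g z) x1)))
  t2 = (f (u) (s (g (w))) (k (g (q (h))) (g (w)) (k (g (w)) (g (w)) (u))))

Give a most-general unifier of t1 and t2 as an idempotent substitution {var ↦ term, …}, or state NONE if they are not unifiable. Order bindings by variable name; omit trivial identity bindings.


{x1 ↦ (u), y1 ↦ (h), z ↦ (w)}


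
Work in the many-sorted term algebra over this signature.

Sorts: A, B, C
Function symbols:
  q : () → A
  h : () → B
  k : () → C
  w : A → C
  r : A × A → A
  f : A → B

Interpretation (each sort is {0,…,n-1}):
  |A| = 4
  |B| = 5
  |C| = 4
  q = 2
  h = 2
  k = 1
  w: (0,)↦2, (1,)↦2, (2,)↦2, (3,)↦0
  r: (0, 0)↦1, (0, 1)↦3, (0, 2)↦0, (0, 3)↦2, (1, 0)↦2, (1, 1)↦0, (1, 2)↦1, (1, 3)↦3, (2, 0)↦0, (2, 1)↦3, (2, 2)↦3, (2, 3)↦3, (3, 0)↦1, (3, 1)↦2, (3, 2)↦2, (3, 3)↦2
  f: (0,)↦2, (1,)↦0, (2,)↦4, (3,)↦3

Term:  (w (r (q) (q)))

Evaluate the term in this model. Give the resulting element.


value = 0

  q = 2
  q = 2
  (r (q) (q)) = r(2, 2) = 3
  (w (r (q) (q))) = w(3,) = 0


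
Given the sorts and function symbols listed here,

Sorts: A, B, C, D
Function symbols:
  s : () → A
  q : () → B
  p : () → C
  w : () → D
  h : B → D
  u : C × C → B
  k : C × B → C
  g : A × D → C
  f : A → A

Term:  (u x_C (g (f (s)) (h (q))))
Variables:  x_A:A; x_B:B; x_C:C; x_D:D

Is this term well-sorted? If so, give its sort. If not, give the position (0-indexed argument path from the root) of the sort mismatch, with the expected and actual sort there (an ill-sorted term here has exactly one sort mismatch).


well-sorted; sort = B

  x_C : C
      (s) : A
    (f (s)) : A
      (q) : B
    (h (q)) : D
  (g (f (s)) (h (q))) : C
(u x_C (g (f (s)) (h (q)))) : B


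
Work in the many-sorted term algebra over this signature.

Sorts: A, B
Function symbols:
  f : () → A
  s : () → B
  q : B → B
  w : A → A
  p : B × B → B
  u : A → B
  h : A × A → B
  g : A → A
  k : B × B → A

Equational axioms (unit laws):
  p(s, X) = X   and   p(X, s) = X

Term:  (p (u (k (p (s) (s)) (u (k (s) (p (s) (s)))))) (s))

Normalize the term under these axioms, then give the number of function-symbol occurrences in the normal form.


size = 7

1. (p (u (k (p (s) (s)) (u (k (s) (p (s) (s)))))) (s))  →  (u (k (p (s) (s)) (u (k (s) (p (s) (s))))))
2. (u (k (p (s) (s)) (u (k (s) (p (s) (s))))))  →  (u (k (s) (u (k (s) (p (s) (s))))))
3. (u (k (s) (u (k (s) (p (s) (s))))))  →  (u (k (s) (u (k (s) (s)))))
normal form: (u (k (s) (u (k (s) (s)))))


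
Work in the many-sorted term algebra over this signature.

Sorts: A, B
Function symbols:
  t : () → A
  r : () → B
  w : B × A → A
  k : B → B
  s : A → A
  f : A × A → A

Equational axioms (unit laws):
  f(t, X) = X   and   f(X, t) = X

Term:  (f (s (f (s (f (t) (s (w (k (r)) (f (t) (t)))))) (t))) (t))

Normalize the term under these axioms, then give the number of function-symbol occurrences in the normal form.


1. (f (s (f (s (f (t) (s (w (k (r)) (f (t) (t)))))) (t))) (t))  →  (s (f (s (f (t) (s (w (k (r)) (f (t) (t)))))) (t)))
2. (s (f (s (f (t) (s (w (k (r)) (f (t) (t)))))) (t)))  →  (s (s (f (t) (s (w (k (r)) (f (t) (t)))))))
3. (s (s (f (t) (s (w (k (r)) (f (t) (t)))))))  →  (s (s (s (w (k (r)) (f (t) (t))))))
4. (s (s (s (w (k (r)) (f (t) (t))))))  →  (s (s (s (w (k (r)) (t)))))
normal form: (s (s (s (w (k (r)) (t)))))

size = 7


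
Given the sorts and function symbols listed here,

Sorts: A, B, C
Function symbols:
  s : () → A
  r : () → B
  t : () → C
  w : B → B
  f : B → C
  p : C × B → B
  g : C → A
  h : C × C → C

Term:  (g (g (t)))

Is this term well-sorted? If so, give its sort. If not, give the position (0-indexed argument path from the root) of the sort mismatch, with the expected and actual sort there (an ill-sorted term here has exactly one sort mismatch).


ill-sorted at position [0]: expected C, got A

    (t) : C
  (g (t)) : A
(g (g (t))) : ✗ arg 0 at [0] has sort A, expected C


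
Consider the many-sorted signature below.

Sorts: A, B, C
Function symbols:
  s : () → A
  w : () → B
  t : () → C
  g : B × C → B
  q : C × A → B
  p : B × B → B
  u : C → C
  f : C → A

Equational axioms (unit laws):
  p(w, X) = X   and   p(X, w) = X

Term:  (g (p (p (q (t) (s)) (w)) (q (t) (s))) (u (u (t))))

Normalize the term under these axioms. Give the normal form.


1. (g (p (p (q (t) (s)) (w)) (q (t) (s))) (u (u (t))))  →  (g (p (q (t) (s)) (q (t) (s))) (u (u (t))))

normal form = (g (p (q (t) (s)) (q (t) (s))) (u (u (t))))


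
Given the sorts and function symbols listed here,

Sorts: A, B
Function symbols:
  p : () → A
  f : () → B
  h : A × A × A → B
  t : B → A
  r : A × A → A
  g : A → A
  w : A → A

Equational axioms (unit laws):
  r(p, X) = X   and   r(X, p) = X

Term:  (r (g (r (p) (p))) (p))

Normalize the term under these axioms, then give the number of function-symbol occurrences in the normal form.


size = 2

1. (r (g (r (p) (p))) (p))  →  (g (r (p) (p)))
2. (g (r (p) (p)))  →  (g (p))
normal form: (g (p))


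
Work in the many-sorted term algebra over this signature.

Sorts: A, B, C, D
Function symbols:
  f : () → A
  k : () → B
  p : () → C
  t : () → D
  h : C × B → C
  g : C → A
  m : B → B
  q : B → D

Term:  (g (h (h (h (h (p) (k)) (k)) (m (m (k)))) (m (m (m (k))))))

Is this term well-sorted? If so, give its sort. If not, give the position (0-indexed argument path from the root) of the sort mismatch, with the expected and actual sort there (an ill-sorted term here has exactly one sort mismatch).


well-sorted; sort = A

          (p) : C
          (k) : B
        (h (p) (k)) : C
        (k) : B
      (h (h (p) (k)) (k)) : C
          (k) : B
        (m (k)) : B
      (m (m (k))) : B
    (h (h (h (p) (k)) (k)) (m (m (k)))) : C
          (k) : B
        (m (k)) : B
      (m (m (k))) : B
    (m (m (m (k)))) : B
  (h (h (h (h (p) (k)) (k)) (m (m (k)))) (m (m (m (k))))) : C
(g (h (h (h (h (p) (k)) (k)) (m (m (k)))) (m (m (m (k)))))) : A


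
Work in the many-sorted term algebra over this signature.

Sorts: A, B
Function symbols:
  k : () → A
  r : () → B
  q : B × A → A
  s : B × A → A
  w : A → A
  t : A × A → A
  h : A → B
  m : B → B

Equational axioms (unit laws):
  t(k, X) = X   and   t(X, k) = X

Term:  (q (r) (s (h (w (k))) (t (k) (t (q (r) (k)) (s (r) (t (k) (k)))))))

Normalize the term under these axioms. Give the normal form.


normal form = (q (r) (s (h (w (k))) (t (q (r) (k)) (s (r) (k)))))

1. (q (r) (s (h (w (k))) (t (k) (t (q (r) (k)) (s (r) (t (k) (k)))))))  →  (q (r) (s (h (w (k))) (t (q (r) (k)) (s (r) (t (k) (k))))))
2. (q (r) (s (h (w (k))) (t (q (r) (k)) (s (r) (t (k) (k))))))  →  (q (r) (s (h (w (k))) (t (q (r) (k)) (s (r) (k)))))


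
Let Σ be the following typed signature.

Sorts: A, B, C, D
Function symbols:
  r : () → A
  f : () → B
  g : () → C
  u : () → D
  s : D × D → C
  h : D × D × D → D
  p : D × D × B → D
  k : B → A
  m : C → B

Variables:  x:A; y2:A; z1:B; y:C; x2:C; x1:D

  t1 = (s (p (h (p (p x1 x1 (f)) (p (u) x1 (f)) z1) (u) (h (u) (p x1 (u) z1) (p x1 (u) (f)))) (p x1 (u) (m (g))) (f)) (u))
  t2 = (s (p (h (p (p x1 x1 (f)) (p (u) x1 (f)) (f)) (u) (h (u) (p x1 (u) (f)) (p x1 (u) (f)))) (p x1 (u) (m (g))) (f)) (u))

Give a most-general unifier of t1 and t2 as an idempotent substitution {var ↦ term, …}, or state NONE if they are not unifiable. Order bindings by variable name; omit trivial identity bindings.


{z1 ↦ (f)}


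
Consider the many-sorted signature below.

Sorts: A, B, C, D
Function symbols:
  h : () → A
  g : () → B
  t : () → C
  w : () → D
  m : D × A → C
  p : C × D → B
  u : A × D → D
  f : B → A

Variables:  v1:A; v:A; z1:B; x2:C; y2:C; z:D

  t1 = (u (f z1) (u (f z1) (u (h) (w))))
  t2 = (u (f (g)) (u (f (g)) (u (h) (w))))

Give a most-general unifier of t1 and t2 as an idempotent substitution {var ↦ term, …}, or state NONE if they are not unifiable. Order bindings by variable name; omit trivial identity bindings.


{z1 ↦ (g)}


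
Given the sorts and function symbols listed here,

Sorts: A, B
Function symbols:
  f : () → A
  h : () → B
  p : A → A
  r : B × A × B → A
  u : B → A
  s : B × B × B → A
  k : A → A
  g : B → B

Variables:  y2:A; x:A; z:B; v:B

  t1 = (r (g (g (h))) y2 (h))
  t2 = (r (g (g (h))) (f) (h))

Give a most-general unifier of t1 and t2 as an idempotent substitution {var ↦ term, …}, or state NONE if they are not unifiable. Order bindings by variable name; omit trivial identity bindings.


{y2 ↦ (f)}


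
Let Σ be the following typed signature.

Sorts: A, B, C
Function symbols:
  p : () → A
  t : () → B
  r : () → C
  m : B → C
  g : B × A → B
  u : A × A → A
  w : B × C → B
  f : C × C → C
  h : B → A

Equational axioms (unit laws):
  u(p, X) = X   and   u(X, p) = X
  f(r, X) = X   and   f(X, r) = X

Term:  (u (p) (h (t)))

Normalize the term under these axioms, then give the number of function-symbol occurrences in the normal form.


size = 2

1. (u (p) (h (t)))  →  (h (t))
normal form: (h (t))


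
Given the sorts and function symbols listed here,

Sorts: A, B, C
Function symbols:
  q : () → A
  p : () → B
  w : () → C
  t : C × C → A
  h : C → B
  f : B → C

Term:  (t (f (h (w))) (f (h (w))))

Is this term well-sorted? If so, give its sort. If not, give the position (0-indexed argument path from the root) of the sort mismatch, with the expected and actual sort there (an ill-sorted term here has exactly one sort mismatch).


      (w) : C
    (h (w)) : B
  (f (h (w))) : C
      (w) : C
    (h (w)) : B
  (f (h (w))) : C
(t (f (h (w))) (f (h (w)))) : A

well-sorted; sort = A


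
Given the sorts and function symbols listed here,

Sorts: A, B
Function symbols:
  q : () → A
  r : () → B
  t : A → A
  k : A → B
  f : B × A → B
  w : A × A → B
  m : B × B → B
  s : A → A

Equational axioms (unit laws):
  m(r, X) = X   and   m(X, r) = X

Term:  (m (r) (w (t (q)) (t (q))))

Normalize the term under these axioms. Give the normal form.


1. (m (r) (w (t (q)) (t (q))))  →  (w (t (q)) (t (q)))

normal form = (w (t (q)) (t (q)))


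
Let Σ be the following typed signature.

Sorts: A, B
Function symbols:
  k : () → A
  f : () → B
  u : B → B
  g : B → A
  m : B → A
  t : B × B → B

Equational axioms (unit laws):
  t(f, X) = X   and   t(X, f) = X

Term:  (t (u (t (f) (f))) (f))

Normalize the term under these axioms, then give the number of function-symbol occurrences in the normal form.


size = 2

1. (t (u (t (f) (f))) (f))  →  (u (t (f) (f)))
2. (u (t (f) (f)))  →  (u (f))
normal form: (u (f))


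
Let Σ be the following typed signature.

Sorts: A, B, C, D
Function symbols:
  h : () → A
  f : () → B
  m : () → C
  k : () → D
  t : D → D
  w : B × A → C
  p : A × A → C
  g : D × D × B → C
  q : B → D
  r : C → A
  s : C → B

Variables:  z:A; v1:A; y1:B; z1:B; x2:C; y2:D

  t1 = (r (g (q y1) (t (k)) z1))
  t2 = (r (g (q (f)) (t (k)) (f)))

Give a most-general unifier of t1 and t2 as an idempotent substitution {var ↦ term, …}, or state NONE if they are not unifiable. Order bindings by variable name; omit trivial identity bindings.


{y1 ↦ (f), z1 ↦ (f)}


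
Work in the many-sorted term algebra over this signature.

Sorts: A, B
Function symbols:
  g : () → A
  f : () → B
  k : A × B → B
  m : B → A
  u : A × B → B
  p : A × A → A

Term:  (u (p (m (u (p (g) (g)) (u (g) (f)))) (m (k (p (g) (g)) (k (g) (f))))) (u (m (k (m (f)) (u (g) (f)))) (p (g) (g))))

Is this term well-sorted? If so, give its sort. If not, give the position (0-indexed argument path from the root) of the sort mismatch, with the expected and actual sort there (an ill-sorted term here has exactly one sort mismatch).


ill-sorted at position [1, 1]: expected B, got A

          (g) : A
          (g) : A
        (p (g) (g)) : A
          (g) : A
          (f) : B
        (u (g) (f)) : B
      (u (p (g) (g)) (u (g) (f))) : B
    (m (u (p (g) (g)) (u (g) (f)))) : A
          (g) : A
          (g) : A
        (p (g) (g)) : A
          (g) : A
          (f) : B
        (k (g) (f)) : B
      (k (p (g) (g)) (k (g) (f))) : B
    (m (k (p (g) (g)) (k (g) (f)))) : A
  (p (m (u (p (g) (g)) (u (g) (f)))) (m (k (p (g) (g)) (k (g) (f))))) : A
          (f) : B
        (m (f)) : A
          (g) : A
          (f) : B
        (u (g) (f)) : B
      (k (m (f)) (u (g) (f))) : B
    (m (k (m (f)) (u (g) (f)))) : A
      (g) : A
      (g) : A
    (p (g) (g)) : A
  (u (m (k (m (f)) (u (g) (f)))) (p (g) (g))) : ✗ arg 1 at [1, 1] has sort A, expected B


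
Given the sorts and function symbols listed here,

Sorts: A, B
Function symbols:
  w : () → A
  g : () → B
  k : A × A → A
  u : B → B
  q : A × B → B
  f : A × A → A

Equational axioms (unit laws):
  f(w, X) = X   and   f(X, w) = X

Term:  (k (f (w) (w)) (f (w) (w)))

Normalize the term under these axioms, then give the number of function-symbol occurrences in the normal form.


size = 3

1. (k (f (w) (w)) (f (w) (w)))  →  (k (w) (f (w) (w)))
2. (k (w) (f (w) (w)))  →  (k (w) (w))
normal form: (k (w) (w))


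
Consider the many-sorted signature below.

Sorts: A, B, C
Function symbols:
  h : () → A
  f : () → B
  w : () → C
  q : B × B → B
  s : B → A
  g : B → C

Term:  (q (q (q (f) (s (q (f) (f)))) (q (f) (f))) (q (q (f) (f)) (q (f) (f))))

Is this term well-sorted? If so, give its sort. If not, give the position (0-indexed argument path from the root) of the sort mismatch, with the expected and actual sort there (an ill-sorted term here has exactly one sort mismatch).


      (f) : B
          (f) : B
          (f) : B
        (q (f) (f)) : B
      (s (q (f) (f))) : A
    (q (f) (s (q (f) (f)))) : ✗ arg 1 at [0, 0, 1] has sort A, expected B
      (f) : B
      (f) : B
    (q (f) (f)) : B
      (f) : B
      (f) : B
    (q (f) (f)) : B
      (f) : B
      (f) : B
    (q (f) (f)) : B
  (q (q (f) (f)) (q (f) (f))) : B

ill-sorted at position [0, 0, 1]: expected B, got A


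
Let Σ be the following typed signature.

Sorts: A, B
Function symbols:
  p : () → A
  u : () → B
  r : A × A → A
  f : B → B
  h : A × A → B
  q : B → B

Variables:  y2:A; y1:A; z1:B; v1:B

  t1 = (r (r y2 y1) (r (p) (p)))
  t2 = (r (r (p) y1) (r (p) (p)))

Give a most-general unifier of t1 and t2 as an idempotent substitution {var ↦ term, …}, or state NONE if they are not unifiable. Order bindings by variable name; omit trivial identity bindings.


{y2 ↦ (p)}


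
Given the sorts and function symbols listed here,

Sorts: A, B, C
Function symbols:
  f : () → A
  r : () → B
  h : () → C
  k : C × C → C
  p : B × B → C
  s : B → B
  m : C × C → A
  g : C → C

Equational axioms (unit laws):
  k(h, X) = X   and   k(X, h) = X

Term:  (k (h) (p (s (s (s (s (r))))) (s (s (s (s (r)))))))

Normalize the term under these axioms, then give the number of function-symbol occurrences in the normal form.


1. (k (h) (p (s (s (s (s (r))))) (s (s (s (s (r)))))))  →  (p (s (s (s (s (r))))) (s (s (s (s (r))))))
normal form: (p (s (s (s (s (r))))) (s (s (s (s (r))))))

size = 11


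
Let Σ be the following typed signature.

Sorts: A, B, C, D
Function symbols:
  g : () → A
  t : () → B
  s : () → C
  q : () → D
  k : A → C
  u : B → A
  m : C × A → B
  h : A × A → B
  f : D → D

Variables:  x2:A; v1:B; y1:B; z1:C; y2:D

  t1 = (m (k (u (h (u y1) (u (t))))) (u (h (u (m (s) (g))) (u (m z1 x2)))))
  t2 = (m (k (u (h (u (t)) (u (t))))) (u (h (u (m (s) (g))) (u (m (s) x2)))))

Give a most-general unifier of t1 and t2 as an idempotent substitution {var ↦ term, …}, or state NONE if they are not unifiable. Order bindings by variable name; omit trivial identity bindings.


{y1 ↦ (t), z1 ↦ (s)}


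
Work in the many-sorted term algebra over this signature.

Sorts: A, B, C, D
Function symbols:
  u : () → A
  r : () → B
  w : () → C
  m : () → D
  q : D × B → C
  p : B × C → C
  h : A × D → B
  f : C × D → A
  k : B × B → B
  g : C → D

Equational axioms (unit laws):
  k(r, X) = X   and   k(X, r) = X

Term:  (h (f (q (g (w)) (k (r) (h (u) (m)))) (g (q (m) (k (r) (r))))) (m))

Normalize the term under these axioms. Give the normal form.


normal form = (h (f (q (g (w)) (h (u) (m))) (g (q (m) (r)))) (m))

1. (h (f (q (g (w)) (k (r) (h (u) (m)))) (g (q (m) (k (r) (r))))) (m))  →  (h (f (q (g (w)) (h (u) (m))) (g (q (m) (k (r) (r))))) (m))
2. (h (f (q (g (w)) (h (u) (m))) (g (q (m) (k (r) (r))))) (m))  →  (h (f (q (g (w)) (h (u) (m))) (g (q (m) (r)))) (m))


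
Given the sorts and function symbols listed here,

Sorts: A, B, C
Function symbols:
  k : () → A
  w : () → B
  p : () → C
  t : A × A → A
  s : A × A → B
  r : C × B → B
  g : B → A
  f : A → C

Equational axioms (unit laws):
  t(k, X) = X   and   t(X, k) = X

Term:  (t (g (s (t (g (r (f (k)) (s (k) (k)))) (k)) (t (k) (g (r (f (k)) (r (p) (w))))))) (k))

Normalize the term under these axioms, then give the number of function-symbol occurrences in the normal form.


size = 16

1. (t (g (s (t (g (r (f (k)) (s (k) (k)))) (k)) (t (k) (g (r (f (k)) (r (p) (w))))))) (k))  →  (g (s (t (g (r (f (k)) (s (k) (k)))) (k)) (t (k) (g (r (f (k)) (r (p) (w)))))))
2. (g (s (t (g (r (f (k)) (s (k) (k)))) (k)) (t (k) (g (r (f (k)) (r (p) (w)))))))  →  (g (s (g (r (f (k)) (s (k) (k)))) (t (k) (g (r (f (k)) (r (p) (w)))))))
3. (g (s (g (r (f (k)) (s (k) (k)))) (t (k) (g (r (f (k)) (r (p) (w)))))))  →  (g (s (g (r (f (k)) (s (k) (k)))) (g (r (f (k)) (r (p) (w))))))
normal form: (g (s (g (r (f (k)) (s (k) (k)))) (g (r (f (k)) (r (p) (w))))))


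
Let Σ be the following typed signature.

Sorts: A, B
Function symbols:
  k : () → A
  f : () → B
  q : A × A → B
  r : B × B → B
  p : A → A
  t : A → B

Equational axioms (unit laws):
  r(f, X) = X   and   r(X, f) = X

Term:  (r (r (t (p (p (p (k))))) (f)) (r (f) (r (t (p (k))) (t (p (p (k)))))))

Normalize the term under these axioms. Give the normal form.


normal form = (r (t (p (p (p (k))))) (r (t (p (k))) (t (p (p (k))))))

1. (r (r (t (p (p (p (k))))) (f)) (r (f) (r (t (p (k))) (t (p (p (k)))))))  →  (r (t (p (p (p (k))))) (r (f) (r (t (p (k))) (t (p (p (k)))))))
2. (r (t (p (p (p (k))))) (r (f) (r (t (p (k))) (t (p (p (k)))))))  →  (r (t (p (p (p (k))))) (r (t (p (k))) (t (p (p (k))))))


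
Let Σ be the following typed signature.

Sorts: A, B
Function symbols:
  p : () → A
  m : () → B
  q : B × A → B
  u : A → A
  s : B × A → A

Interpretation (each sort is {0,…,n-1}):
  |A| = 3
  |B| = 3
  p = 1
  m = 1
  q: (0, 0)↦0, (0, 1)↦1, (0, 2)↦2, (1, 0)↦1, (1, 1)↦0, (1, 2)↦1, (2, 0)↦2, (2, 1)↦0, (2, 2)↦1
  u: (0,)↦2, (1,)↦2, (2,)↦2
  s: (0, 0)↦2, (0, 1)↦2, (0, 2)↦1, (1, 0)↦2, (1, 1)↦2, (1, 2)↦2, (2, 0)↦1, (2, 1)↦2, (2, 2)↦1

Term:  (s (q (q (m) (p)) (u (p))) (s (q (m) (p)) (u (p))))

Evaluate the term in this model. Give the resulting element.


  m = 1
  p = 1
  (q (m) (p)) = q(1, 1) = 0
  p = 1
  (u (p)) = u(1,) = 2
  (q (q (m) (p)) (u (p))) = q(0, 2) = 2
  m = 1
  p = 1
  (q (m) (p)) = q(1, 1) = 0
  p = 1
  (u (p)) = u(1,) = 2
  (s (q (m) (p)) (u (p))) = s(0, 2) = 1
  (s (q (q (m) (p)) (u (p))) (s (q (m) (p)) (u (p)))) = s(2, 1) = 2

value = 2


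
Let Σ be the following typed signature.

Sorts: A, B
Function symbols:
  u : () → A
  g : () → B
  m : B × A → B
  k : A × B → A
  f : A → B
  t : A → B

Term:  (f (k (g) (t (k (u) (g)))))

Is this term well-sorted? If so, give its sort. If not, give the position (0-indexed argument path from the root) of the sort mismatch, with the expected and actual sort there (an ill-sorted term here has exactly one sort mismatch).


    (g) : B
        (u) : A
        (g) : B
      (k (u) (g)) : A
    (t (k (u) (g))) : B
  (k (g) (t (k (u) (g)))) : ✗ arg 0 at [0, 0] has sort B, expected A

ill-sorted at position [0, 0]: expected A, got B


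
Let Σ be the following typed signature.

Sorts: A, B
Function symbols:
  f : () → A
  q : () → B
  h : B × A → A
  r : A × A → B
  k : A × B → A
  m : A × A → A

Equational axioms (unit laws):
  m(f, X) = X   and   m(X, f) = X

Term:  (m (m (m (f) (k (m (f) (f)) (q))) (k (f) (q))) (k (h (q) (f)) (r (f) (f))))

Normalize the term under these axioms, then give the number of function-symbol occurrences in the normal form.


1. (m (m (m (f) (k (m (f) (f)) (q))) (k (f) (q))) (k (h (q) (f)) (r (f) (f))))  →  (m (m (k (m (f) (f)) (q)) (k (f) (q))) (k (h (q) (f)) (r (f) (f))))
2. (m (m (k (m (f) (f)) (q)) (k (f) (q))) (k (h (q) (f)) (r (f) (f))))  →  (m (m (k (f) (q)) (k (f) (q))) (k (h (q) (f)) (r (f) (f))))
normal form: (m (m (k (f) (q)) (k (f) (q))) (k (h (q) (f)) (r (f) (f))))

size = 15


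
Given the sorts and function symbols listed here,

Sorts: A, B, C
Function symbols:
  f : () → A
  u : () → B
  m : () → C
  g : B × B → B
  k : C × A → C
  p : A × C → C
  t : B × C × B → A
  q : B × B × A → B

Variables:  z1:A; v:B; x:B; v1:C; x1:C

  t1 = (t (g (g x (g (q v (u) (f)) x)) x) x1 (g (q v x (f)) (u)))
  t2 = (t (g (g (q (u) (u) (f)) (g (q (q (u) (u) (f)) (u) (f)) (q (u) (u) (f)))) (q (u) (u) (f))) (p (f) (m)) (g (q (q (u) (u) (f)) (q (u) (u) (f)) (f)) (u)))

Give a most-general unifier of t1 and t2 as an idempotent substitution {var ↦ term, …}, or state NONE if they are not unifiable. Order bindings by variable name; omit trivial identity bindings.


{v ↦ (q (u) (u) (f)), x ↦ (q (u) (u) (f)), x1 ↦ (p (f) (m))}


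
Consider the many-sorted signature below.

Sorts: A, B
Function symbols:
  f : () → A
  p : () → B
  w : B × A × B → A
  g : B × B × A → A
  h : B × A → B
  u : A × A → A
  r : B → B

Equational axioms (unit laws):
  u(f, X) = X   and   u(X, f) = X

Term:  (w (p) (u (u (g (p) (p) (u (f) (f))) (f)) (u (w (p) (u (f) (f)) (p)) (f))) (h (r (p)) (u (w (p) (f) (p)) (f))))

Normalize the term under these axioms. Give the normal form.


normal form = (w (p) (u (g (p) (p) (f)) (w (p) (f) (p))) (h (r (p)) (w (p) (f) (p))))

1. (w (p) (u (u (g (p) (p) (u (f) (f))) (f)) (u (w (p) (u (f) (f)) (p)) (f))) (h (r (p)) (u (w (p) (f) (p)) (f))))  →  (w (p) (u (g (p) (p) (u (f) (f))) (u (w (p) (u (f) (f)) (p)) (f))) (h (r (p)) (u (w (p) (f) (p)) (f))))
2. (w (p) (u (g (p) (p) (u (f) (f))) (u (w (p) (u (f) (f)) (p)) (f))) (h (r (p)) (u (w (p) (f) (p)) (f))))  →  (w (p) (u (g (p) (p) (f)) (u (w (p) (u (f) (f)) (p)) (f))) (h (r (p)) (u (w (p) (f) (p)) (f))))
3. (w (p) (u (g (p) (p) (f)) (u (w (p) (u (f) (f)) (p)) (f))) (h (r (p)) (u (w (p) (f) (p)) (f))))  →  (w (p) (u (g (p) (p) (f)) (w (p) (u (f) (f)) (p))) (h (r (p)) (u (w (p) (f) (p)) (f))))
4. (w (p) (u (g (p) (p) (f)) (w (p) (u (f) (f)) (p))) (h (r (p)) (u (w (p) (f) (p)) (f))))  →  (w (p) (u (g (p) (p) (f)) (w (p) (f) (p))) (h (r (p)) (u (w (p) (f) (p)) (f))))
5. (w (p) (u (g (p) (p) (f)) (w (p) (f) (p))) (h (r (p)) (u (w (p) (f) (p)) (f))))  →  (w (p) (u (g (p) (p) (f)) (w (p) (f) (p))) (h (r (p)) (w (p) (f) (p))))


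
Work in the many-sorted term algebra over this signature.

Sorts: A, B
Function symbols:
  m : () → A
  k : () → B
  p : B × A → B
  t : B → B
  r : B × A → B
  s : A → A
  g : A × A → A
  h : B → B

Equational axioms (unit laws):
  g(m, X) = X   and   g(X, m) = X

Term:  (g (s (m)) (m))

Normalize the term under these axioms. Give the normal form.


1. (g (s (m)) (m))  →  (s (m))

normal form = (s (m))


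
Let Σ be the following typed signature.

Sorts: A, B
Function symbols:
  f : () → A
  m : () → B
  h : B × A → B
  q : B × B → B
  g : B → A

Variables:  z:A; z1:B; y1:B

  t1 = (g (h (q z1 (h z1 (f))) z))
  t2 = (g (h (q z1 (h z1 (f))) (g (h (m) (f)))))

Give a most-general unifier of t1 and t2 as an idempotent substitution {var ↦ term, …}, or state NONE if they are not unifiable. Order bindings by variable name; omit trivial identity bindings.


{z ↦ (g (h (m) (f)))}


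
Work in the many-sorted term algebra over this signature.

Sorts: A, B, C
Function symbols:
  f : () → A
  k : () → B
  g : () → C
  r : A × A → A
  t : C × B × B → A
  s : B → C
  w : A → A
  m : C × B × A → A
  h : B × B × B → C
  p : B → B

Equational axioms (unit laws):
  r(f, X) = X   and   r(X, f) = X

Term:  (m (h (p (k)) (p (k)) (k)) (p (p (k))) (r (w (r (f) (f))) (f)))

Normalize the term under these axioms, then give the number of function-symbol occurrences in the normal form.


size = 12

1. (m (h (p (k)) (p (k)) (k)) (p (p (k))) (r (w (r (f) (f))) (f)))  →  (m (h (p (k)) (p (k)) (k)) (p (p (k))) (w (r (f) (f))))
2. (m (h (p (k)) (p (k)) (k)) (p (p (k))) (w (r (f) (f))))  →  (m (h (p (k)) (p (k)) (k)) (p (p (k))) (w (f)))
normal form: (m (h (p (k)) (p (k)) (k)) (p (p (k))) (w (f)))


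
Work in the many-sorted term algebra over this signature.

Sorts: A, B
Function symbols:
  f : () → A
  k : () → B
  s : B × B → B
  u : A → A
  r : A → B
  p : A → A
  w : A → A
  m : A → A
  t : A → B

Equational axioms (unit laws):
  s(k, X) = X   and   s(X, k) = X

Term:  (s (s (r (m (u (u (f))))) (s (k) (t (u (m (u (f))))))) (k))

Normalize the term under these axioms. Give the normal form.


1. (s (s (r (m (u (u (f))))) (s (k) (t (u (m (u (f))))))) (k))  →  (s (r (m (u (u (f))))) (s (k) (t (u (m (u (f)))))))
2. (s (r (m (u (u (f))))) (s (k) (t (u (m (u (f)))))))  →  (s (r (m (u (u (f))))) (t (u (m (u (f))))))

normal form = (s (r (m (u (u (f))))) (t (u (m (u (f))))))


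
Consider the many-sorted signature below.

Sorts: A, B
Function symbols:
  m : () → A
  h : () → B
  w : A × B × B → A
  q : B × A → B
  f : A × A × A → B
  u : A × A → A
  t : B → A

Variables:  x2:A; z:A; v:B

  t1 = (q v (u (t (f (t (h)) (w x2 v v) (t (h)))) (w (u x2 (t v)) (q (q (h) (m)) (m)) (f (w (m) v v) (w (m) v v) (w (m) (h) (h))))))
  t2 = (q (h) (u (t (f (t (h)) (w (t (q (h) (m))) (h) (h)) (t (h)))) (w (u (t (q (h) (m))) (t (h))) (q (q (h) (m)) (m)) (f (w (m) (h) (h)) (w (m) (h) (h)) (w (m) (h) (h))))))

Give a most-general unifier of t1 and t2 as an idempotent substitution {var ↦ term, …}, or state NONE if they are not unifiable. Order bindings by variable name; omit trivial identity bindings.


{v ↦ (h), x2 ↦ (t (q (h) (m)))}


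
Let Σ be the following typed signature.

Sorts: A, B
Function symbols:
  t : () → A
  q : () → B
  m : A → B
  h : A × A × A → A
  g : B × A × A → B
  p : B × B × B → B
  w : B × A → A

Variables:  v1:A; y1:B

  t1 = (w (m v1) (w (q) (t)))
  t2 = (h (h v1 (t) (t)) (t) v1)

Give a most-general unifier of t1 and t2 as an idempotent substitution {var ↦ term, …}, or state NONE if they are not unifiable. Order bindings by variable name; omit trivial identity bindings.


NONE (not unifiable)

head clash or occurs-check failure — not unifiable


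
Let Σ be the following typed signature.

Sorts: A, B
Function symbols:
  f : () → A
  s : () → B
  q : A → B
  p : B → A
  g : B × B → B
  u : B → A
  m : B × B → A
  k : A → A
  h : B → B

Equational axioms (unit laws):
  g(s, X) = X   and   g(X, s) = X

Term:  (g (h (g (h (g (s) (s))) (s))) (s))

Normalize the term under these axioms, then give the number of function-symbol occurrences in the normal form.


size = 3

1. (g (h (g (h (g (s) (s))) (s))) (s))  →  (h (g (h (g (s) (s))) (s)))
2. (h (g (h (g (s) (s))) (s)))  →  (h (h (g (s) (s))))
3. (h (h (g (s) (s))))  →  (h (h (s)))
normal form: (h (h (s)))


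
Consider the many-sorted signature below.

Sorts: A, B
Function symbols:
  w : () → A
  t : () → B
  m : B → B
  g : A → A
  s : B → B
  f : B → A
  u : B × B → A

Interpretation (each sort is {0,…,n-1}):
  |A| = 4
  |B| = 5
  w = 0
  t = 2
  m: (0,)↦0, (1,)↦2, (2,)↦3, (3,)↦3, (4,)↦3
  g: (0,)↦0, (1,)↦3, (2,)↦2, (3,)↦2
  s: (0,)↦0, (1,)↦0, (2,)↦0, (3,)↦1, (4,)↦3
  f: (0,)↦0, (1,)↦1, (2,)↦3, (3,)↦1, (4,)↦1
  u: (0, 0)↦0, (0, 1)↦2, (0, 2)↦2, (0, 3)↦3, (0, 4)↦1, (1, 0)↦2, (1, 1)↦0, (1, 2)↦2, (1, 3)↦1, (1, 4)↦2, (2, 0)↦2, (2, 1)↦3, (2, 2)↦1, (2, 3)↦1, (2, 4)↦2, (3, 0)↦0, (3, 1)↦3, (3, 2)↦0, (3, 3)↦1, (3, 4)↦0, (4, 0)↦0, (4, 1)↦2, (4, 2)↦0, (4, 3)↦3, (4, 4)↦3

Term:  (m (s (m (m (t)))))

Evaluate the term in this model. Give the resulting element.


value = 2

  t = 2
  (m (t)) = m(2,) = 3
  (m (m (t))) = m(3,) = 3
  (s (m (m (t)))) = s(3,) = 1
  (m (s (m (m (t))))) = m(1,) = 2


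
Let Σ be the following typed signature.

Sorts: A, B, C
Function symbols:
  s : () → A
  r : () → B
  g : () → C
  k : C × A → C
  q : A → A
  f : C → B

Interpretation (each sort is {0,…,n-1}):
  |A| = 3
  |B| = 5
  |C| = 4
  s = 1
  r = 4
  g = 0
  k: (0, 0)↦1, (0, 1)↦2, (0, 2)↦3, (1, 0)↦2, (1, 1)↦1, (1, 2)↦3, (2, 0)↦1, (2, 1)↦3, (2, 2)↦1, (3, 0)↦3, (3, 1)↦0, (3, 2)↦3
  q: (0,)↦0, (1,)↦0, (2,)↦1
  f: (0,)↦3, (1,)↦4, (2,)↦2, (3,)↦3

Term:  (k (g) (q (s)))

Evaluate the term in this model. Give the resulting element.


  g = 0
  s = 1
  (q (s)) = q(1,) = 0
  (k (g) (q (s))) = k(0, 0) = 1

value = 1
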